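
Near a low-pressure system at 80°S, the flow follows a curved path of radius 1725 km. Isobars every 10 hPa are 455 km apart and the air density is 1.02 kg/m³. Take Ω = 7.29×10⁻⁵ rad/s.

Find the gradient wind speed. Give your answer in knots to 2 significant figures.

28 knots

Coriolis parameter at 80°S:
f = 2Ω sin φ = 2 × 7.29×10⁻⁵ × sin 80° = 1.44×10⁻⁴ s⁻¹
Pressure gradient: |∂P/∂n| = 1000 Pa / 455000 m = 2.20×10⁻³ Pa/m
Geostrophic speed: V_g = |∂P/∂n|/(fρ) = 2.20×10⁻³/(1.44×10⁻⁴ × 1.02) = 15.0 m/s
Around a low, centrifugal force acts outward with Coriolis, so pressure-gradient force balances both:
(1/ρ)|∂P/∂n| = fV + V²/R  →  V² + fR·V − fR·V_g = 0
With fR = 1.44×10⁻⁴ × 1725×10³ m = 248 m/s:
V = [−fR + √((fR)² + 4 fR V_g)]/2 = [−248 + √(248² + 4×248×15)]/2 = 14.2 m/s
Subgeostrophic (V < V_g = 15 m/s), as expected around a low.
Converting: 14.2 m/s × 1.944 = 28 knots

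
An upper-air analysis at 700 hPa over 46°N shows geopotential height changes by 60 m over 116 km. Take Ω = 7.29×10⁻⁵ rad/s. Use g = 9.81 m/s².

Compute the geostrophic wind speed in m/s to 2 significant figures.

48 m/s

Coriolis parameter at 46°N:
f = 2Ω sin φ = 2 × 7.29×10⁻⁵ × sin 46° = 1.05×10⁻⁴ s⁻¹
Height gradient: |∂Z/∂n| = 60 m / 116000 m = 5.17×10⁻⁴
On a pressure surface, geostrophic balance gives V_g = (g/f)|∂Z/∂n|:
V_g = 9.81 × 5.17×10⁻⁴ / 1.05×10⁻⁴ = 48.4 m/s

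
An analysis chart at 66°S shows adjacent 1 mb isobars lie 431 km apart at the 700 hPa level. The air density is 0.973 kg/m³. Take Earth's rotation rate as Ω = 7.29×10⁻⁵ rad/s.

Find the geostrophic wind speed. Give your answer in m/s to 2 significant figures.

Coriolis parameter at 66°S:
f = 2Ω sin φ = 2 × 7.29×10⁻⁵ × sin 66° = 1.33×10⁻⁴ s⁻¹
Pressure gradient: |∂P/∂n| = 100 Pa / 431000 m = 2.32×10⁻⁴ Pa/m
Geostrophic balance (pressure-gradient force = Coriolis force):
V_g = (1/(fρ)) |∂P/∂n| = 2.32×10⁻⁴ / (1.33×10⁻⁴ × 0.973) = 1.79 m/s

1.8 m/s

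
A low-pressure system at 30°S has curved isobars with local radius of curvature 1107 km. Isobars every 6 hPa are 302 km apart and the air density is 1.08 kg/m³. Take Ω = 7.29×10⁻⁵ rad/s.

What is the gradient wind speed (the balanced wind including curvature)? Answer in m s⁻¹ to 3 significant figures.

20.2 m s⁻¹

Coriolis parameter at 30°S:
f = 2Ω sin φ = 2 × 7.29×10⁻⁵ × sin 30° = 7.29×10⁻⁵ s⁻¹
Pressure gradient: |∂P/∂n| = 600 Pa / 302000 m = 1.99×10⁻³ Pa/m
Geostrophic speed: V_g = |∂P/∂n|/(fρ) = 1.99×10⁻³/(7.29×10⁻⁵ × 1.08) = 25.2 m/s
Around a low, centrifugal force acts outward with Coriolis, so pressure-gradient force balances both:
(1/ρ)|∂P/∂n| = fV + V²/R  →  V² + fR·V − fR·V_g = 0
With fR = 7.29×10⁻⁵ × 1107×10³ m = 80.7 m/s:
V = [−fR + √((fR)² + 4 fR V_g)]/2 = [−80.7 + √(80.7² + 4×80.7×25.2)]/2 = 20.2 m/s
Subgeostrophic (V < V_g = 25.2 m/s), as expected around a low.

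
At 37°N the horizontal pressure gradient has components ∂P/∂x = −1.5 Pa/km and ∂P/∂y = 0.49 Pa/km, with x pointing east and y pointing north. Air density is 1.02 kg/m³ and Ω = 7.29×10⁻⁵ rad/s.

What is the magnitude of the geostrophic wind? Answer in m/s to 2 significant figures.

Coriolis parameter at 37°N:
f = 2Ω sin φ = 2 × 7.29×10⁻⁵ × sin 37° = 8.77×10⁻⁵ s⁻¹
Component geostrophic relations (x east, y north):
u_g = −(1/(fρ)) ∂P/∂y,  v_g = (1/(fρ)) ∂P/∂x
u_g = −(0.49×10⁻³)/(8.77×10⁻⁵ × 1.02) = −5.47 m/s;  v_g = (−1.5×10⁻³)/(8.77×10⁻⁵ × 1.02) = −16.8 m/s
|V_g| = √(u_g² + v_g²) = 17.6 m/s

18 m/s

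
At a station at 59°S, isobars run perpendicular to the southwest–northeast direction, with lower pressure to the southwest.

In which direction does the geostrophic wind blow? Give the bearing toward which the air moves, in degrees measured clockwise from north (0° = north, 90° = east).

135°

The pressure-gradient force points toward the southwest (bearing 225°).
Geostrophic balance: in the Southern Hemisphere the Coriolis force deflects motion to the left, so the geostrophic wind blows 90° to the left of the pressure-gradient force (low pressure on the right).
Rotating 225° by 90° counterclockwise gives 135° — the wind blows toward the southeast.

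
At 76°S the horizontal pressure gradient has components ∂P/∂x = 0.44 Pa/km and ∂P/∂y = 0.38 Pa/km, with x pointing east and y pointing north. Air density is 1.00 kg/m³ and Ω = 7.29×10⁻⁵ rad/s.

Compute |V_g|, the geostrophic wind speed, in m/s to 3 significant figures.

4.11 m/s

Coriolis parameter at 76°S:
f = 2Ω sin φ = 2 × 7.29×10⁻⁵ × sin 76° = 1.41×10⁻⁴ s⁻¹
In the Southern Hemisphere f is negative: f = −1.41×10⁻⁴ s⁻¹.
Component geostrophic relations (x east, y north):
u_g = −(1/(fρ)) ∂P/∂y,  v_g = (1/(fρ)) ∂P/∂x
u_g = −(0.38×10⁻³)/(−1.41×10⁻⁴ × 1.00) = 2.69 m/s;  v_g = (0.44×10⁻³)/(−1.41×10⁻⁴ × 1.00) = −3.11 m/s
|V_g| = √(u_g² + v_g²) = 4.11 m/s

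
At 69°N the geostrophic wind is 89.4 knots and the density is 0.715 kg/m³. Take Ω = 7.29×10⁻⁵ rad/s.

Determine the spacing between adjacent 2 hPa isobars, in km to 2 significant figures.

Coriolis parameter at 69°N:
f = 2Ω sin φ = 2 × 7.29×10⁻⁵ × sin 69° = 1.36×10⁻⁴ s⁻¹
Wind speed in SI: 89.4 knots = 46.0 m/s
Geostrophic balance rearranged: |∂P/∂n| = f ρ V_g
|∂P/∂n| = 1.36×10⁻⁴ × 0.715 × 46.0 = 4.48×10⁻³ Pa/m
Isobar spacing: Δn = ΔP/|∂P/∂n| = 200 Pa / 4.48×10⁻³ Pa/m = 44683 m ≈ 45 km

45 km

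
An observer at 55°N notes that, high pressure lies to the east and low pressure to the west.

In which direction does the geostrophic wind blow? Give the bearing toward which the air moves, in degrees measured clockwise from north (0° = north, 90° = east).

000°

The pressure-gradient force points toward the west (bearing 270°).
Geostrophic balance: in the Northern Hemisphere the Coriolis force deflects motion to the right, so the geostrophic wind blows 90° to the right of the pressure-gradient force (low pressure on the left).
Rotating 270° by 90° clockwise gives 000° — the wind blows toward the north.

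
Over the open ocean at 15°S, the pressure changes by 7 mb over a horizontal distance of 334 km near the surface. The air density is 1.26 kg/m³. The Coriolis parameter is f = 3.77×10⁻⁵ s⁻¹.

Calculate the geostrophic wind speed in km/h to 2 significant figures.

Pressure gradient: |∂P/∂n| = 700 Pa / 334000 m = 2.10×10⁻³ Pa/m
Geostrophic balance (pressure-gradient force = Coriolis force):
V_g = (1/(fρ)) |∂P/∂n| = 2.10×10⁻³ / (3.77×10⁻⁵ × 1.26) = 44.1 m/s
Converting: 44.1 m/s × 3.6 = 160 km/h

160 km/h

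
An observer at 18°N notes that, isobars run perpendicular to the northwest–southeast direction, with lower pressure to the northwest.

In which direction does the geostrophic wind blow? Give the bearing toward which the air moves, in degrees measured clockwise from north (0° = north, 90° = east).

045°

The pressure-gradient force points toward the northwest (bearing 315°).
Geostrophic balance: in the Northern Hemisphere the Coriolis force deflects motion to the right, so the geostrophic wind blows 90° to the right of the pressure-gradient force (low pressure on the left).
Rotating 315° by 90° clockwise gives 045° — the wind blows toward the northeast.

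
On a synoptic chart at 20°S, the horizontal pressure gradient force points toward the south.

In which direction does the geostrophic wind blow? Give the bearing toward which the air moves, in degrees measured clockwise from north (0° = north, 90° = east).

090°

The pressure-gradient force points toward the south (bearing 180°).
Geostrophic balance: in the Southern Hemisphere the Coriolis force deflects motion to the left, so the geostrophic wind blows 90° to the left of the pressure-gradient force (low pressure on the right).
Rotating 180° by 90° counterclockwise gives 090° — the wind blows toward the east.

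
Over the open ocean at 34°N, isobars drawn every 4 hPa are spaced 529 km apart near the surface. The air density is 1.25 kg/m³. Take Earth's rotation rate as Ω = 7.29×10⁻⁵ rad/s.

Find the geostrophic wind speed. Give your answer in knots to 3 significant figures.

14.4 knots

Coriolis parameter at 34°N:
f = 2Ω sin φ = 2 × 7.29×10⁻⁵ × sin 34° = 8.15×10⁻⁵ s⁻¹
Pressure gradient: |∂P/∂n| = 400 Pa / 529000 m = 7.56×10⁻⁴ Pa/m
Geostrophic balance (pressure-gradient force = Coriolis force):
V_g = (1/(fρ)) |∂P/∂n| = 7.56×10⁻⁴ / (8.15×10⁻⁵ × 1.25) = 7.42 m/s
Converting: 7.42 m/s × 1.944 = 14.4 knots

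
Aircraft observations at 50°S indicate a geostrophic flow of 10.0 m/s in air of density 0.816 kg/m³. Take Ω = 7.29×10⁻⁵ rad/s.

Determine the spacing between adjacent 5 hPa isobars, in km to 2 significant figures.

550 km

Coriolis parameter at 50°S:
f = 2Ω sin φ = 2 × 7.29×10⁻⁵ × sin 50° = 1.12×10⁻⁴ s⁻¹
Geostrophic balance rearranged: |∂P/∂n| = f ρ V_g
|∂P/∂n| = 1.12×10⁻⁴ × 0.816 × 10.0 = 9.11×10⁻⁴ Pa/m
Isobar spacing: Δn = ΔP/|∂P/∂n| = 500 Pa / 9.11×10⁻⁴ Pa/m = 548616 m ≈ 550 km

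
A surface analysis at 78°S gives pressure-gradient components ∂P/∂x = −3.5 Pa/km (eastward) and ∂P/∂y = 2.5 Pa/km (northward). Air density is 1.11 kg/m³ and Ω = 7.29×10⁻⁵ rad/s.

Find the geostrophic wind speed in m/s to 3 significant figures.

Coriolis parameter at 78°S:
f = 2Ω sin φ = 2 × 7.29×10⁻⁵ × sin 78° = 1.43×10⁻⁴ s⁻¹
In the Southern Hemisphere f is negative: f = −1.43×10⁻⁴ s⁻¹.
Component geostrophic relations (x east, y north):
u_g = −(1/(fρ)) ∂P/∂y,  v_g = (1/(fρ)) ∂P/∂x
u_g = −(2.5×10⁻³)/(−1.43×10⁻⁴ × 1.11) = 15.8 m/s;  v_g = (−3.5×10⁻³)/(−1.43×10⁻⁴ × 1.11) = 22.1 m/s
|V_g| = √(u_g² + v_g²) = 27.2 m/s

27.2 m/s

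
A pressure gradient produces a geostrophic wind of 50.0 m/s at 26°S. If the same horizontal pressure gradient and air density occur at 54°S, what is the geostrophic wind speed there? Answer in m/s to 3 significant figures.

27.1 m/s

With the same pressure gradient and density, V_g ∝ 1/f ∝ 1/sin φ.
V₂ = V₁ · sin φ₁ / sin φ₂ = 50.0 × sin 26° / sin 54°
V₂ = 50.0 × 0.4384/0.8090 = 27.1 m/s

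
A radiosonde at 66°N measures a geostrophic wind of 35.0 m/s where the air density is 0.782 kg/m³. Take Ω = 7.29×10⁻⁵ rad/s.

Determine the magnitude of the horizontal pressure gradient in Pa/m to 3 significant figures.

Coriolis parameter at 66°N:
f = 2Ω sin φ = 2 × 7.29×10⁻⁵ × sin 66° = 1.33×10⁻⁴ s⁻¹
Geostrophic balance rearranged: |∂P/∂n| = f ρ V_g
|∂P/∂n| = 1.33×10⁻⁴ × 0.782 × 35.0 = 3.65×10⁻³ Pa/m

3.65×10⁻³ Pa/m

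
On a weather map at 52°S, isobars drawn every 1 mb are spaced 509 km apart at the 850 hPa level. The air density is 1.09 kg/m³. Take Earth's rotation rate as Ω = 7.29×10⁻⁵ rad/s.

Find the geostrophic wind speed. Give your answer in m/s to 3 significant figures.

1.57 m/s

Coriolis parameter at 52°S:
f = 2Ω sin φ = 2 × 7.29×10⁻⁵ × sin 52° = 1.15×10⁻⁴ s⁻¹
Pressure gradient: |∂P/∂n| = 100 Pa / 509000 m = 1.96×10⁻⁴ Pa/m
Geostrophic balance (pressure-gradient force = Coriolis force):
V_g = (1/(fρ)) |∂P/∂n| = 1.96×10⁻⁴ / (1.15×10⁻⁴ × 1.09) = 1.57 m/s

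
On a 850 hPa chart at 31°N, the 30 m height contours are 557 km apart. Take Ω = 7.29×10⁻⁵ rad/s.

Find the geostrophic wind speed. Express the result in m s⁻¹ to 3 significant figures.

7.04 m s⁻¹

Coriolis parameter at 31°N:
f = 2Ω sin φ = 2 × 7.29×10⁻⁵ × sin 31° = 7.51×10⁻⁵ s⁻¹
Height gradient: |∂Z/∂n| = 30 m / 557000 m = 5.39×10⁻⁵
On a pressure surface, geostrophic balance gives V_g = (g/f)|∂Z/∂n|:
V_g = 9.81 × 5.39×10⁻⁵ / 7.51×10⁻⁵ = 7.04 m/s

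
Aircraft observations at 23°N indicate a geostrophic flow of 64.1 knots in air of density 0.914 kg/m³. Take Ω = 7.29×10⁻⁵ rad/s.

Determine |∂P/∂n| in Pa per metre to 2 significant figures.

1.7×10⁻³ Pa/m

Coriolis parameter at 23°N:
f = 2Ω sin φ = 2 × 7.29×10⁻⁵ × sin 23° = 5.70×10⁻⁵ s⁻¹
Wind speed in SI: 64.1 knots = 33.0 m/s
Geostrophic balance rearranged: |∂P/∂n| = f ρ V_g
|∂P/∂n| = 5.70×10⁻⁵ × 0.914 × 33.0 = 1.72×10⁻³ Pa/m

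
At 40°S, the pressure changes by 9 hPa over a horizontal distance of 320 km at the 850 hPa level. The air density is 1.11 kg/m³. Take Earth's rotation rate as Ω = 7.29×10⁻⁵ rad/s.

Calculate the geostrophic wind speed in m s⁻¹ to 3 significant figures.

27.0 m s⁻¹

Coriolis parameter at 40°S:
f = 2Ω sin φ = 2 × 7.29×10⁻⁵ × sin 40° = 9.37×10⁻⁵ s⁻¹
Pressure gradient: |∂P/∂n| = 900 Pa / 320000 m = 2.81×10⁻³ Pa/m
Geostrophic balance (pressure-gradient force = Coriolis force):
V_g = (1/(fρ)) |∂P/∂n| = 2.81×10⁻³ / (9.37×10⁻⁵ × 1.11) = 27.0 m/s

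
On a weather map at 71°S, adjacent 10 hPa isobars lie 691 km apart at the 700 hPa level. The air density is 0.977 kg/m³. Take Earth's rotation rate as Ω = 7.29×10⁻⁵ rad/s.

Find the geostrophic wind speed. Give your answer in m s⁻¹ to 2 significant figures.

Coriolis parameter at 71°S:
f = 2Ω sin φ = 2 × 7.29×10⁻⁵ × sin 71° = 1.38×10⁻⁴ s⁻¹
Pressure gradient: |∂P/∂n| = 1000 Pa / 691000 m = 1.45×10⁻³ Pa/m
Geostrophic balance (pressure-gradient force = Coriolis force):
V_g = (1/(fρ)) |∂P/∂n| = 1.45×10⁻³ / (1.38×10⁻⁴ × 0.977) = 10.7 m/s

11 m s⁻¹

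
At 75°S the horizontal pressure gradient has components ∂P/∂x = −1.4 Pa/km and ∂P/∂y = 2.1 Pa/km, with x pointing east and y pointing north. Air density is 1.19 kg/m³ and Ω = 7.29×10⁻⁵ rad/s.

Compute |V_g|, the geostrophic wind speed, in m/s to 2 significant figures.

15 m/s

Coriolis parameter at 75°S:
f = 2Ω sin φ = 2 × 7.29×10⁻⁵ × sin 75° = 1.41×10⁻⁴ s⁻¹
In the Southern Hemisphere f is negative: f = −1.41×10⁻⁴ s⁻¹.
Component geostrophic relations (x east, y north):
u_g = −(1/(fρ)) ∂P/∂y,  v_g = (1/(fρ)) ∂P/∂x
u_g = −(2.1×10⁻³)/(−1.41×10⁻⁴ × 1.19) = 12.5 m/s;  v_g = (−1.4×10⁻³)/(−1.41×10⁻⁴ × 1.19) = 8.35 m/s
|V_g| = √(u_g² + v_g²) = 15.1 m/s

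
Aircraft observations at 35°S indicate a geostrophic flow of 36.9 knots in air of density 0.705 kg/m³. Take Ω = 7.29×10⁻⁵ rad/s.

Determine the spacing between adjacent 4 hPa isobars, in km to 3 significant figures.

357 km

Coriolis parameter at 35°S:
f = 2Ω sin φ = 2 × 7.29×10⁻⁵ × sin 35° = 8.36×10⁻⁵ s⁻¹
Wind speed in SI: 36.9 knots = 19.0 m/s
Geostrophic balance rearranged: |∂P/∂n| = f ρ V_g
|∂P/∂n| = 8.36×10⁻⁵ × 0.705 × 19.0 = 1.12×10⁻³ Pa/m
Isobar spacing: Δn = ΔP/|∂P/∂n| = 400 Pa / 1.12×10⁻³ Pa/m = 357402 m ≈ 357 km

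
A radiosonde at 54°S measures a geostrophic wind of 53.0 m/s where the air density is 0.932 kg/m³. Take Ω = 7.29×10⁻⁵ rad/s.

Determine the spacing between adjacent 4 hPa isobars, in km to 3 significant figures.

Coriolis parameter at 54°S:
f = 2Ω sin φ = 2 × 7.29×10⁻⁵ × sin 54° = 1.18×10⁻⁴ s⁻¹
Geostrophic balance rearranged: |∂P/∂n| = f ρ V_g
|∂P/∂n| = 1.18×10⁻⁴ × 0.932 × 53.0 = 5.83×10⁻³ Pa/m
Isobar spacing: Δn = ΔP/|∂P/∂n| = 400 Pa / 5.83×10⁻³ Pa/m = 68652 m ≈ 68.7 km

68.7 km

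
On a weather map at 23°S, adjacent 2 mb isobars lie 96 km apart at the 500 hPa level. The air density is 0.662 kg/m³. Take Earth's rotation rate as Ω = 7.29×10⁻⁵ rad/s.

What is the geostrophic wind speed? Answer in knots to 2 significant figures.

110 knots

Coriolis parameter at 23°S:
f = 2Ω sin φ = 2 × 7.29×10⁻⁵ × sin 23° = 5.70×10⁻⁵ s⁻¹
Pressure gradient: |∂P/∂n| = 200 Pa / 96000 m = 2.08×10⁻³ Pa/m
Geostrophic balance (pressure-gradient force = Coriolis force):
V_g = (1/(fρ)) |∂P/∂n| = 2.08×10⁻³ / (5.70×10⁻⁵ × 0.662) = 55.2 m/s
Converting: 55.2 m/s × 1.944 = 110 knots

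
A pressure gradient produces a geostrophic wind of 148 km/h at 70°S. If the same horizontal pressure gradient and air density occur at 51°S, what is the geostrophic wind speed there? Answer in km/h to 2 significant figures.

With the same pressure gradient and density, V_g ∝ 1/f ∝ 1/sin φ.
V₂ = V₁ · sin φ₁ / sin φ₂ = 148 × sin 70° / sin 51°
V₂ = 148 × 0.9397/0.7771 = 180 km/h

180 km/h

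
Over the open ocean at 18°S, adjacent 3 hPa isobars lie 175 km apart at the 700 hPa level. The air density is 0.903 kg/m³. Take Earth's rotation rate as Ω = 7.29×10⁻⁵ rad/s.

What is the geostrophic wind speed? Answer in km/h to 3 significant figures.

Coriolis parameter at 18°S:
f = 2Ω sin φ = 2 × 7.29×10⁻⁵ × sin 18° = 4.51×10⁻⁵ s⁻¹
Pressure gradient: |∂P/∂n| = 300 Pa / 175000 m = 1.71×10⁻³ Pa/m
Geostrophic balance (pressure-gradient force = Coriolis force):
V_g = (1/(fρ)) |∂P/∂n| = 1.71×10⁻³ / (4.51×10⁻⁵ × 0.903) = 42.1 m/s
Converting: 42.1 m/s × 3.6 = 152 km/h

152 km/h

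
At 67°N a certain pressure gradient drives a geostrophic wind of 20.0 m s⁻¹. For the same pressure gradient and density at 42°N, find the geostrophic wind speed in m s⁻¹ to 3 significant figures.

With the same pressure gradient and density, V_g ∝ 1/f ∝ 1/sin φ.
V₂ = V₁ · sin φ₁ / sin φ₂ = 20.0 × sin 67° / sin 42°
V₂ = 20.0 × 0.9205/0.6691 = 27.5 m s⁻¹

27.5 m s⁻¹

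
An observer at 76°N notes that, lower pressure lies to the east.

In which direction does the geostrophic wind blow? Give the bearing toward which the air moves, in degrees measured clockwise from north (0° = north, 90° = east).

The pressure-gradient force points toward the east (bearing 090°).
Geostrophic balance: in the Northern Hemisphere the Coriolis force deflects motion to the right, so the geostrophic wind blows 90° to the right of the pressure-gradient force (low pressure on the left).
Rotating 090° by 90° clockwise gives 180° — the wind blows toward the south.

180°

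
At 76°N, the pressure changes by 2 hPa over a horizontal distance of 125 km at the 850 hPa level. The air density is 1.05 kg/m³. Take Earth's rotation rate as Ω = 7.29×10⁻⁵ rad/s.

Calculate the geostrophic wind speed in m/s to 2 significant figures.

11 m/s

Coriolis parameter at 76°N:
f = 2Ω sin φ = 2 × 7.29×10⁻⁵ × sin 76° = 1.41×10⁻⁴ s⁻¹
Pressure gradient: |∂P/∂n| = 200 Pa / 125000 m = 1.60×10⁻³ Pa/m
Geostrophic balance (pressure-gradient force = Coriolis force):
V_g = (1/(fρ)) |∂P/∂n| = 1.60×10⁻³ / (1.41×10⁻⁴ × 1.05) = 10.8 m/s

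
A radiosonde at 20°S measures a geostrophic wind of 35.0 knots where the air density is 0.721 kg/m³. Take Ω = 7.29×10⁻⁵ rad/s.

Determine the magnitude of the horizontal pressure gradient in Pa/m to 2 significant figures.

Coriolis parameter at 20°S:
f = 2Ω sin φ = 2 × 7.29×10⁻⁵ × sin 20° = 4.99×10⁻⁵ s⁻¹
Wind speed in SI: 35.0 knots = 18.0 m/s
Geostrophic balance rearranged: |∂P/∂n| = f ρ V_g
|∂P/∂n| = 4.99×10⁻⁵ × 0.721 × 18.0 = 6.47×10⁻⁴ Pa/m

6.5×10⁻⁴ Pa/m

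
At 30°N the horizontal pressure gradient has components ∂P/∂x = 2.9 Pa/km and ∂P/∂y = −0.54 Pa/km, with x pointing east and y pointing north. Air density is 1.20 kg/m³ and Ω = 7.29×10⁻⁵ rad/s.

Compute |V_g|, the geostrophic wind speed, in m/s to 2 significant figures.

Coriolis parameter at 30°N:
f = 2Ω sin φ = 2 × 7.29×10⁻⁵ × sin 30° = 7.29×10⁻⁵ s⁻¹
Component geostrophic relations (x east, y north):
u_g = −(1/(fρ)) ∂P/∂y,  v_g = (1/(fρ)) ∂P/∂x
u_g = −(−0.54×10⁻³)/(7.29×10⁻⁵ × 1.20) = 6.17 m/s;  v_g = (2.9×10⁻³)/(7.29×10⁻⁵ × 1.20) = 33.2 m/s
|V_g| = √(u_g² + v_g²) = 33.7 m/s

34 m/s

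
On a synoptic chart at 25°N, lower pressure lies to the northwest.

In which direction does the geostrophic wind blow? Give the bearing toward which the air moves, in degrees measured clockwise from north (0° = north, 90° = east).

The pressure-gradient force points toward the northwest (bearing 315°).
Geostrophic balance: in the Northern Hemisphere the Coriolis force deflects motion to the right, so the geostrophic wind blows 90° to the right of the pressure-gradient force (low pressure on the left).
Rotating 315° by 90° clockwise gives 045° — the wind blows toward the northeast.

045°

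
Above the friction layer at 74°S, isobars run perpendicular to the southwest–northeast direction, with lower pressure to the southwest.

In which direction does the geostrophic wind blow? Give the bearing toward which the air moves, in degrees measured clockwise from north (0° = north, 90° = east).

The pressure-gradient force points toward the southwest (bearing 225°).
Geostrophic balance: in the Southern Hemisphere the Coriolis force deflects motion to the left, so the geostrophic wind blows 90° to the left of the pressure-gradient force (low pressure on the right).
Rotating 225° by 90° counterclockwise gives 135° — the wind blows toward the southeast.

135°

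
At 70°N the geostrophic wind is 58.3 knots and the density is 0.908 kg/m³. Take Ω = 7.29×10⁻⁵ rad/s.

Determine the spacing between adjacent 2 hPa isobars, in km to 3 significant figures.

53.6 km

Coriolis parameter at 70°N:
f = 2Ω sin φ = 2 × 7.29×10⁻⁵ × sin 70° = 1.37×10⁻⁴ s⁻¹
Wind speed in SI: 58.3 knots = 30.0 m/s
Geostrophic balance rearranged: |∂P/∂n| = f ρ V_g
|∂P/∂n| = 1.37×10⁻⁴ × 0.908 × 30.0 = 3.73×10⁻³ Pa/m
Isobar spacing: Δn = ΔP/|∂P/∂n| = 200 Pa / 3.73×10⁻³ Pa/m = 53604 m ≈ 53.6 km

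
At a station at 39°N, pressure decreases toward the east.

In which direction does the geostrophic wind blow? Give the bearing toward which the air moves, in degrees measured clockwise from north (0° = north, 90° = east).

180°

The pressure-gradient force points toward the east (bearing 090°).
Geostrophic balance: in the Northern Hemisphere the Coriolis force deflects motion to the right, so the geostrophic wind blows 90° to the right of the pressure-gradient force (low pressure on the left).
Rotating 090° by 90° clockwise gives 180° — the wind blows toward the south.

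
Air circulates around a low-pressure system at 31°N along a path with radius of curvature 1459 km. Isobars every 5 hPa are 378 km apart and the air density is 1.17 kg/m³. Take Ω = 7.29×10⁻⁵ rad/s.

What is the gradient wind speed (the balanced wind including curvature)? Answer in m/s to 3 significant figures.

Coriolis parameter at 31°N:
f = 2Ω sin φ = 2 × 7.29×10⁻⁵ × sin 31° = 7.51×10⁻⁵ s⁻¹
Pressure gradient: |∂P/∂n| = 500 Pa / 378000 m = 1.32×10⁻³ Pa/m
Geostrophic speed: V_g = |∂P/∂n|/(fρ) = 1.32×10⁻³/(7.51×10⁻⁵ × 1.17) = 15.1 m/s
Around a low, centrifugal force acts outward with Coriolis, so pressure-gradient force balances both:
(1/ρ)|∂P/∂n| = fV + V²/R  →  V² + fR·V − fR·V_g = 0
With fR = 7.51×10⁻⁵ × 1459×10³ m = 110 m/s:
V = [−fR + √((fR)² + 4 fR V_g)]/2 = [−110 + √(110² + 4×110×15.1)]/2 = 13.4 m/s
Subgeostrophic (V < V_g = 15.1 m/s), as expected around a low.

13.4 m/s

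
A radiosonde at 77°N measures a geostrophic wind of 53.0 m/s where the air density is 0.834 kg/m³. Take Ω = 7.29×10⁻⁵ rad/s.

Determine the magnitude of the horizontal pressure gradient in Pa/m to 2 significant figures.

6.3×10⁻³ Pa/m

Coriolis parameter at 77°N:
f = 2Ω sin φ = 2 × 7.29×10⁻⁵ × sin 77° = 1.42×10⁻⁴ s⁻¹
Geostrophic balance rearranged: |∂P/∂n| = f ρ V_g
|∂P/∂n| = 1.42×10⁻⁴ × 0.834 × 53.0 = 6.28×10⁻³ Pa/m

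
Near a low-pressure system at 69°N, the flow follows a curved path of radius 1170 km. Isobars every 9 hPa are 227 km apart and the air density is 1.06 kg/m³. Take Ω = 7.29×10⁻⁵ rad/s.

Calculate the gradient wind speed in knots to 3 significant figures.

46.4 knots

Coriolis parameter at 69°N:
f = 2Ω sin φ = 2 × 7.29×10⁻⁵ × sin 69° = 1.36×10⁻⁴ s⁻¹
Pressure gradient: |∂P/∂n| = 900 Pa / 227000 m = 3.96×10⁻³ Pa/m
Geostrophic speed: V_g = |∂P/∂n|/(fρ) = 3.96×10⁻³/(1.36×10⁻⁴ × 1.06) = 27.5 m/s
Around a low, centrifugal force acts outward with Coriolis, so pressure-gradient force balances both:
(1/ρ)|∂P/∂n| = fV + V²/R  →  V² + fR·V − fR·V_g = 0
With fR = 1.36×10⁻⁴ × 1170×10³ m = 159 m/s:
V = [−fR + √((fR)² + 4 fR V_g)]/2 = [−159 + √(159² + 4×159×27.5)]/2 = 23.9 m/s
Subgeostrophic (V < V_g = 27.5 m/s), as expected around a low.
Converting: 23.9 m/s × 1.944 = 46.4 knots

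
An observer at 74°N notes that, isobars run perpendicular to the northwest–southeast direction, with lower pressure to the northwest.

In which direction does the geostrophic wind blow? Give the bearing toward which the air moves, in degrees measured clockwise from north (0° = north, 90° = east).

045°

The pressure-gradient force points toward the northwest (bearing 315°).
Geostrophic balance: in the Northern Hemisphere the Coriolis force deflects motion to the right, so the geostrophic wind blows 90° to the right of the pressure-gradient force (low pressure on the left).
Rotating 315° by 90° clockwise gives 045° — the wind blows toward the northeast.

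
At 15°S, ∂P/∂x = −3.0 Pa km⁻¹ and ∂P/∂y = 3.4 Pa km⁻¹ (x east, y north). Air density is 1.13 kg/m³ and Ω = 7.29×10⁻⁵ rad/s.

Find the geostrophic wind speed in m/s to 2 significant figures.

110 m/s

Coriolis parameter at 15°S:
f = 2Ω sin φ = 2 × 7.29×10⁻⁵ × sin 15° = 3.77×10⁻⁵ s⁻¹
In the Southern Hemisphere f is negative: f = −3.77×10⁻⁵ s⁻¹.
Component geostrophic relations (x east, y north):
u_g = −(1/(fρ)) ∂P/∂y,  v_g = (1/(fρ)) ∂P/∂x
u_g = −(3.4×10⁻³)/(−3.77×10⁻⁵ × 1.13) = 79.7 m/s;  v_g = (−3.0×10⁻³)/(−3.77×10⁻⁵ × 1.13) = 70.4 m/s
|V_g| = √(u_g² + v_g²) = 106 m/s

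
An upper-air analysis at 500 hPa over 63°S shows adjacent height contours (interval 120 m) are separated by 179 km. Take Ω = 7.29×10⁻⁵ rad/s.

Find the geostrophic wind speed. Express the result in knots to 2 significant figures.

98 knots

Coriolis parameter at 63°S:
f = 2Ω sin φ = 2 × 7.29×10⁻⁵ × sin 63° = 1.30×10⁻⁴ s⁻¹
Height gradient: |∂Z/∂n| = 120 m / 179000 m = 6.70×10⁻⁴
On a pressure surface, geostrophic balance gives V_g = (g/f)|∂Z/∂n|:
V_g = 9.81 × 6.70×10⁻⁴ / 1.30×10⁻⁴ = 50.6 m/s
Converting: 50.6 m/s × 1.944 = 98 knots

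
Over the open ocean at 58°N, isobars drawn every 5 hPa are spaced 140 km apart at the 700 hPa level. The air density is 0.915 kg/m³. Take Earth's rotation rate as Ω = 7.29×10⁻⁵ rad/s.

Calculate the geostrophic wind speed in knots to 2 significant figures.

Coriolis parameter at 58°N:
f = 2Ω sin φ = 2 × 7.29×10⁻⁵ × sin 58° = 1.24×10⁻⁴ s⁻¹
Pressure gradient: |∂P/∂n| = 500 Pa / 140000 m = 3.57×10⁻³ Pa/m
Geostrophic balance (pressure-gradient force = Coriolis force):
V_g = (1/(fρ)) |∂P/∂n| = 3.57×10⁻³ / (1.24×10⁻⁴ × 0.915) = 31.6 m/s
Converting: 31.6 m/s × 1.944 = 61 knots

61 knots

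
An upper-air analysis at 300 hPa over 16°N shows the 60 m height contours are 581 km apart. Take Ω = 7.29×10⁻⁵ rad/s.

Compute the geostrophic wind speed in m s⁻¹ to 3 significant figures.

25.2 m s⁻¹

Coriolis parameter at 16°N:
f = 2Ω sin φ = 2 × 7.29×10⁻⁵ × sin 16° = 4.02×10⁻⁵ s⁻¹
Height gradient: |∂Z/∂n| = 60 m / 581000 m = 1.03×10⁻⁴
On a pressure surface, geostrophic balance gives V_g = (g/f)|∂Z/∂n|:
V_g = 9.81 × 1.03×10⁻⁴ / 4.02×10⁻⁵ = 25.2 m/s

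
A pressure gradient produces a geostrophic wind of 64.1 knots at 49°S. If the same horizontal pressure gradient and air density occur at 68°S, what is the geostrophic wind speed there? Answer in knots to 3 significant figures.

52.2 knots

With the same pressure gradient and density, V_g ∝ 1/f ∝ 1/sin φ.
V₂ = V₁ · sin φ₁ / sin φ₂ = 64.1 × sin 49° / sin 68°
V₂ = 64.1 × 0.7547/0.9272 = 52.2 knots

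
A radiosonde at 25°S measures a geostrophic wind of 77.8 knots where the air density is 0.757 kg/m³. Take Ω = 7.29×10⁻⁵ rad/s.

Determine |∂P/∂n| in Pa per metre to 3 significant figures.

Coriolis parameter at 25°S:
f = 2Ω sin φ = 2 × 7.29×10⁻⁵ × sin 25° = 6.16×10⁻⁵ s⁻¹
Wind speed in SI: 77.8 knots = 40.0 m/s
Geostrophic balance rearranged: |∂P/∂n| = f ρ V_g
|∂P/∂n| = 6.16×10⁻⁵ × 0.757 × 40.0 = 1.87×10⁻³ Pa/m

1.87×10⁻³ Pa/m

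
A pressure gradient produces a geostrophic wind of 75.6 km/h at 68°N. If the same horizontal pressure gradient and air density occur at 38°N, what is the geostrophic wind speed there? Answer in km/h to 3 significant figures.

With the same pressure gradient and density, V_g ∝ 1/f ∝ 1/sin φ.
V₂ = V₁ · sin φ₁ / sin φ₂ = 75.6 × sin 68° / sin 38°
V₂ = 75.6 × 0.9272/0.6157 = 114 km/h

114 km/h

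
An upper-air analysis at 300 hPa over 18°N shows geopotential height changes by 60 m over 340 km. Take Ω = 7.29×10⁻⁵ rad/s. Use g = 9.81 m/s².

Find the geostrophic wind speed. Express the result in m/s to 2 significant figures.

38 m/s

Coriolis parameter at 18°N:
f = 2Ω sin φ = 2 × 7.29×10⁻⁵ × sin 18° = 4.51×10⁻⁵ s⁻¹
Height gradient: |∂Z/∂n| = 60 m / 340000 m = 1.76×10⁻⁴
On a pressure surface, geostrophic balance gives V_g = (g/f)|∂Z/∂n|:
V_g = 9.81 × 1.76×10⁻⁴ / 4.51×10⁻⁵ = 38.4 m/s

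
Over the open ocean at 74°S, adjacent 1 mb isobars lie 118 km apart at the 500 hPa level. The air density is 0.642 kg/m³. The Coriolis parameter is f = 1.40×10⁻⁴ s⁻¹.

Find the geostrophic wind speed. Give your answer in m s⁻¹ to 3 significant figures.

Pressure gradient: |∂P/∂n| = 100 Pa / 118000 m = 8.47×10⁻⁴ Pa/m
Geostrophic balance (pressure-gradient force = Coriolis force):
V_g = (1/(fρ)) |∂P/∂n| = 8.47×10⁻⁴ / (1.40×10⁻⁴ × 0.642) = 9.43 m/s

9.43 m s⁻¹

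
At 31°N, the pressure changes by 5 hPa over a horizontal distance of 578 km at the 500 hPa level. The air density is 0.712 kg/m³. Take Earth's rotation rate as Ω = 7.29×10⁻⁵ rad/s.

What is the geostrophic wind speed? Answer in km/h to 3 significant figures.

58.2 km/h

Coriolis parameter at 31°N:
f = 2Ω sin φ = 2 × 7.29×10⁻⁵ × sin 31° = 7.51×10⁻⁵ s⁻¹
Pressure gradient: |∂P/∂n| = 500 Pa / 578000 m = 8.65×10⁻⁴ Pa/m
Geostrophic balance (pressure-gradient force = Coriolis force):
V_g = (1/(fρ)) |∂P/∂n| = 8.65×10⁻⁴ / (7.51×10⁻⁵ × 0.712) = 16.2 m/s
Converting: 16.2 m/s × 3.6 = 58.2 km/h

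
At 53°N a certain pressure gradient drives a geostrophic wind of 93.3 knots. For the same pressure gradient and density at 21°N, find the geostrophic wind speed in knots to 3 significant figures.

208 knots

With the same pressure gradient and density, V_g ∝ 1/f ∝ 1/sin φ.
V₂ = V₁ · sin φ₁ / sin φ₂ = 93.3 × sin 53° / sin 21°
V₂ = 93.3 × 0.7986/0.3584 = 208 knots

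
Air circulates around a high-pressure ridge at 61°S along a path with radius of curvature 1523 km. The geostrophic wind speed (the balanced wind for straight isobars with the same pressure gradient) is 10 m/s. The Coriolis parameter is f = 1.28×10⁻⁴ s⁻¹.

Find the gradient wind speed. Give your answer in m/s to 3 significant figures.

10.6 m/s

Around a high, pressure-gradient force acts outward with centrifugal, so Coriolis balances both:
fV = (1/ρ)|∂P/∂n| + V²/R  →  V² − fR·V + fR·V_g = 0
With fR = 1.28×10⁻⁴ × 1523×10³ m = 195 m/s:
V = [fR − √((fR)² − 4 fR V_g)]/2 = [195 − √(195² − 4×195×10)]/2 = 10.6 m/s
Supergeostrophic (V > V_g = 10 m/s), as expected around a high.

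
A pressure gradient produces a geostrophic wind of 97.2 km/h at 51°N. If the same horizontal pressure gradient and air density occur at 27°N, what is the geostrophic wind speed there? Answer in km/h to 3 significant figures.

With the same pressure gradient and density, V_g ∝ 1/f ∝ 1/sin φ.
V₂ = V₁ · sin φ₁ / sin φ₂ = 97.2 × sin 51° / sin 27°
V₂ = 97.2 × 0.7771/0.4540 = 166 km/h

166 km/h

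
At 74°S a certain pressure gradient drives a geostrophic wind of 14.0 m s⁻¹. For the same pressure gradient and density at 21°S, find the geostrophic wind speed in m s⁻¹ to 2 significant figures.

With the same pressure gradient and density, V_g ∝ 1/f ∝ 1/sin φ.
V₂ = V₁ · sin φ₁ / sin φ₂ = 14.0 × sin 74° / sin 21°
V₂ = 14.0 × 0.9613/0.3584 = 38 m s⁻¹

38 m s⁻¹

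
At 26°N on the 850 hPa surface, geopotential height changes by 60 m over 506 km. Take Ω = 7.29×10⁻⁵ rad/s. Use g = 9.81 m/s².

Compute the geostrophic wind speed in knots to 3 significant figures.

35.4 knots

Coriolis parameter at 26°N:
f = 2Ω sin φ = 2 × 7.29×10⁻⁵ × sin 26° = 6.39×10⁻⁵ s⁻¹
Height gradient: |∂Z/∂n| = 60 m / 506000 m = 1.19×10⁻⁴
On a pressure surface, geostrophic balance gives V_g = (g/f)|∂Z/∂n|:
V_g = 9.81 × 1.19×10⁻⁴ / 6.39×10⁻⁵ = 18.2 m/s
Converting: 18.2 m/s × 1.944 = 35.4 knots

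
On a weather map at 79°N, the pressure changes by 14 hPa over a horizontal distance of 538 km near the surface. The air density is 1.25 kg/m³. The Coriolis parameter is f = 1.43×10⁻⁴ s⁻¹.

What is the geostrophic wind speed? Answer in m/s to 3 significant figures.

14.6 m/s

Pressure gradient: |∂P/∂n| = 1400 Pa / 538000 m = 2.60×10⁻³ Pa/m
Geostrophic balance (pressure-gradient force = Coriolis force):
V_g = (1/(fρ)) |∂P/∂n| = 2.60×10⁻³ / (1.43×10⁻⁴ × 1.25) = 14.6 m/s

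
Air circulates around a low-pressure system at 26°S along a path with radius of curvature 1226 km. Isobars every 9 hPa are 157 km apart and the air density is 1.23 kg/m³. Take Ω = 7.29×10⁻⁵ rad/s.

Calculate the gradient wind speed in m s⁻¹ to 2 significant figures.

Coriolis parameter at 26°S:
f = 2Ω sin φ = 2 × 7.29×10⁻⁵ × sin 26° = 6.39×10⁻⁵ s⁻¹
Pressure gradient: |∂P/∂n| = 900 Pa / 157000 m = 5.73×10⁻³ Pa/m
Geostrophic speed: V_g = |∂P/∂n|/(fρ) = 5.73×10⁻³/(6.39×10⁻⁵ × 1.23) = 72.9 m/s
Around a low, centrifugal force acts outward with Coriolis, so pressure-gradient force balances both:
(1/ρ)|∂P/∂n| = fV + V²/R  →  V² + fR·V − fR·V_g = 0
With fR = 6.39×10⁻⁵ × 1226×10³ m = 78.4 m/s:
V = [−fR + √((fR)² + 4 fR V_g)]/2 = [−78.4 + √(78.4² + 4×78.4×72.9)]/2 = 46 m/s
Subgeostrophic (V < V_g = 72.9 m/s), as expected around a low.

46 m s⁻¹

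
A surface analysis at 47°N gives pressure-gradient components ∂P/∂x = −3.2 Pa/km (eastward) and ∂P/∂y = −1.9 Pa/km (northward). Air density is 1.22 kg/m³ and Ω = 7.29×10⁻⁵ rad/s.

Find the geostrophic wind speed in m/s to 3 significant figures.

28.6 m/s

Coriolis parameter at 47°N:
f = 2Ω sin φ = 2 × 7.29×10⁻⁵ × sin 47° = 1.07×10⁻⁴ s⁻¹
Component geostrophic relations (x east, y north):
u_g = −(1/(fρ)) ∂P/∂y,  v_g = (1/(fρ)) ∂P/∂x
u_g = −(−1.9×10⁻³)/(1.07×10⁻⁴ × 1.22) = 14.6 m/s;  v_g = (−3.2×10⁻³)/(1.07×10⁻⁴ × 1.22) = −24.6 m/s
|V_g| = √(u_g² + v_g²) = 28.6 m/s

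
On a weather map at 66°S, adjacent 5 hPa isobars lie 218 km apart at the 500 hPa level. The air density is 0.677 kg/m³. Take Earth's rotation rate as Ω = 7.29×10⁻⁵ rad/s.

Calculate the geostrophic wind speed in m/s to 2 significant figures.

Coriolis parameter at 66°S:
f = 2Ω sin φ = 2 × 7.29×10⁻⁵ × sin 66° = 1.33×10⁻⁴ s⁻¹
Pressure gradient: |∂P/∂n| = 500 Pa / 218000 m = 2.29×10⁻³ Pa/m
Geostrophic balance (pressure-gradient force = Coriolis force):
V_g = (1/(fρ)) |∂P/∂n| = 2.29×10⁻³ / (1.33×10⁻⁴ × 0.677) = 25.4 m/s

25 m/s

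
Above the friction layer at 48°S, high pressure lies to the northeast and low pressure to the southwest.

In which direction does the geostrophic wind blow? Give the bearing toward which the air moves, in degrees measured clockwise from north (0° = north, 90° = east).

The pressure-gradient force points toward the southwest (bearing 225°).
Geostrophic balance: in the Southern Hemisphere the Coriolis force deflects motion to the left, so the geostrophic wind blows 90° to the left of the pressure-gradient force (low pressure on the right).
Rotating 225° by 90° counterclockwise gives 135° — the wind blows toward the southeast.

135°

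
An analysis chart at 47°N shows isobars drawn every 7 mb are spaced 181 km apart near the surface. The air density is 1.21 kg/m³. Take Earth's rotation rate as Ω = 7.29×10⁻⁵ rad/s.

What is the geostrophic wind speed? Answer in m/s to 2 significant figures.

Coriolis parameter at 47°N:
f = 2Ω sin φ = 2 × 7.29×10⁻⁵ × sin 47° = 1.07×10⁻⁴ s⁻¹
Pressure gradient: |∂P/∂n| = 700 Pa / 181000 m = 3.87×10⁻³ Pa/m
Geostrophic balance (pressure-gradient force = Coriolis force):
V_g = (1/(fρ)) |∂P/∂n| = 3.87×10⁻³ / (1.07×10⁻⁴ × 1.21) = 30.0 m/s

30 m/s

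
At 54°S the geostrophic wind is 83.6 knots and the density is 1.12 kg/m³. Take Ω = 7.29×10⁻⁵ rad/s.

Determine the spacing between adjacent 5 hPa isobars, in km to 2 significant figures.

Coriolis parameter at 54°S:
f = 2Ω sin φ = 2 × 7.29×10⁻⁵ × sin 54° = 1.18×10⁻⁴ s⁻¹
Wind speed in SI: 83.6 knots = 43.0 m/s
Geostrophic balance rearranged: |∂P/∂n| = f ρ V_g
|∂P/∂n| = 1.18×10⁻⁴ × 1.12 × 43.0 = 5.68×10⁻³ Pa/m
Isobar spacing: Δn = ΔP/|∂P/∂n| = 500 Pa / 5.68×10⁻³ Pa/m = 88002 m ≈ 88 km

88 km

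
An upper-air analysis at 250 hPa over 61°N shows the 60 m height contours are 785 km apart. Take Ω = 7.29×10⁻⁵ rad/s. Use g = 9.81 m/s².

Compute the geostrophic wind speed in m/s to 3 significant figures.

Coriolis parameter at 61°N:
f = 2Ω sin φ = 2 × 7.29×10⁻⁵ × sin 61° = 1.28×10⁻⁴ s⁻¹
Height gradient: |∂Z/∂n| = 60 m / 785000 m = 7.64×10⁻⁵
On a pressure surface, geostrophic balance gives V_g = (g/f)|∂Z/∂n|:
V_g = 9.81 × 7.64×10⁻⁵ / 1.28×10⁻⁴ = 5.88 m/s

5.88 m/s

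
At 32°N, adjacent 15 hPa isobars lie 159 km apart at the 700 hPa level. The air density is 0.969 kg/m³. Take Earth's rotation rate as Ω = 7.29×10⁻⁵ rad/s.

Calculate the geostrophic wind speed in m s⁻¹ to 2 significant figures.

Coriolis parameter at 32°N:
f = 2Ω sin φ = 2 × 7.29×10⁻⁵ × sin 32° = 7.73×10⁻⁵ s⁻¹
Pressure gradient: |∂P/∂n| = 1500 Pa / 159000 m = 9.43×10⁻³ Pa/m
Geostrophic balance (pressure-gradient force = Coriolis force):
V_g = (1/(fρ)) |∂P/∂n| = 9.43×10⁻³ / (7.73×10⁻⁵ × 0.969) = 126 m/s

130 m s⁻¹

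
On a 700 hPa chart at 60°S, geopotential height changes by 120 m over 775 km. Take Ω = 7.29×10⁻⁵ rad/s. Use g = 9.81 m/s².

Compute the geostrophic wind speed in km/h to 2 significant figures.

43 km/h

Coriolis parameter at 60°S:
f = 2Ω sin φ = 2 × 7.29×10⁻⁵ × sin 60° = 1.26×10⁻⁴ s⁻¹
Height gradient: |∂Z/∂n| = 120 m / 775000 m = 1.55×10⁻⁴
On a pressure surface, geostrophic balance gives V_g = (g/f)|∂Z/∂n|:
V_g = 9.81 × 1.55×10⁻⁴ / 1.26×10⁻⁴ = 12.0 m/s
Converting: 12.0 m/s × 3.6 = 43 km/h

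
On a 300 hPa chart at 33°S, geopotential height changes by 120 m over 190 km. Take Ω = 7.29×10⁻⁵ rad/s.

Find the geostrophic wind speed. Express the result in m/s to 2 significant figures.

78 m/s

Coriolis parameter at 33°S:
f = 2Ω sin φ = 2 × 7.29×10⁻⁵ × sin 33° = 7.94×10⁻⁵ s⁻¹
Height gradient: |∂Z/∂n| = 120 m / 190000 m = 6.32×10⁻⁴
On a pressure surface, geostrophic balance gives V_g = (g/f)|∂Z/∂n|:
V_g = 9.81 × 6.32×10⁻⁴ / 7.94×10⁻⁵ = 78.0 m/s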